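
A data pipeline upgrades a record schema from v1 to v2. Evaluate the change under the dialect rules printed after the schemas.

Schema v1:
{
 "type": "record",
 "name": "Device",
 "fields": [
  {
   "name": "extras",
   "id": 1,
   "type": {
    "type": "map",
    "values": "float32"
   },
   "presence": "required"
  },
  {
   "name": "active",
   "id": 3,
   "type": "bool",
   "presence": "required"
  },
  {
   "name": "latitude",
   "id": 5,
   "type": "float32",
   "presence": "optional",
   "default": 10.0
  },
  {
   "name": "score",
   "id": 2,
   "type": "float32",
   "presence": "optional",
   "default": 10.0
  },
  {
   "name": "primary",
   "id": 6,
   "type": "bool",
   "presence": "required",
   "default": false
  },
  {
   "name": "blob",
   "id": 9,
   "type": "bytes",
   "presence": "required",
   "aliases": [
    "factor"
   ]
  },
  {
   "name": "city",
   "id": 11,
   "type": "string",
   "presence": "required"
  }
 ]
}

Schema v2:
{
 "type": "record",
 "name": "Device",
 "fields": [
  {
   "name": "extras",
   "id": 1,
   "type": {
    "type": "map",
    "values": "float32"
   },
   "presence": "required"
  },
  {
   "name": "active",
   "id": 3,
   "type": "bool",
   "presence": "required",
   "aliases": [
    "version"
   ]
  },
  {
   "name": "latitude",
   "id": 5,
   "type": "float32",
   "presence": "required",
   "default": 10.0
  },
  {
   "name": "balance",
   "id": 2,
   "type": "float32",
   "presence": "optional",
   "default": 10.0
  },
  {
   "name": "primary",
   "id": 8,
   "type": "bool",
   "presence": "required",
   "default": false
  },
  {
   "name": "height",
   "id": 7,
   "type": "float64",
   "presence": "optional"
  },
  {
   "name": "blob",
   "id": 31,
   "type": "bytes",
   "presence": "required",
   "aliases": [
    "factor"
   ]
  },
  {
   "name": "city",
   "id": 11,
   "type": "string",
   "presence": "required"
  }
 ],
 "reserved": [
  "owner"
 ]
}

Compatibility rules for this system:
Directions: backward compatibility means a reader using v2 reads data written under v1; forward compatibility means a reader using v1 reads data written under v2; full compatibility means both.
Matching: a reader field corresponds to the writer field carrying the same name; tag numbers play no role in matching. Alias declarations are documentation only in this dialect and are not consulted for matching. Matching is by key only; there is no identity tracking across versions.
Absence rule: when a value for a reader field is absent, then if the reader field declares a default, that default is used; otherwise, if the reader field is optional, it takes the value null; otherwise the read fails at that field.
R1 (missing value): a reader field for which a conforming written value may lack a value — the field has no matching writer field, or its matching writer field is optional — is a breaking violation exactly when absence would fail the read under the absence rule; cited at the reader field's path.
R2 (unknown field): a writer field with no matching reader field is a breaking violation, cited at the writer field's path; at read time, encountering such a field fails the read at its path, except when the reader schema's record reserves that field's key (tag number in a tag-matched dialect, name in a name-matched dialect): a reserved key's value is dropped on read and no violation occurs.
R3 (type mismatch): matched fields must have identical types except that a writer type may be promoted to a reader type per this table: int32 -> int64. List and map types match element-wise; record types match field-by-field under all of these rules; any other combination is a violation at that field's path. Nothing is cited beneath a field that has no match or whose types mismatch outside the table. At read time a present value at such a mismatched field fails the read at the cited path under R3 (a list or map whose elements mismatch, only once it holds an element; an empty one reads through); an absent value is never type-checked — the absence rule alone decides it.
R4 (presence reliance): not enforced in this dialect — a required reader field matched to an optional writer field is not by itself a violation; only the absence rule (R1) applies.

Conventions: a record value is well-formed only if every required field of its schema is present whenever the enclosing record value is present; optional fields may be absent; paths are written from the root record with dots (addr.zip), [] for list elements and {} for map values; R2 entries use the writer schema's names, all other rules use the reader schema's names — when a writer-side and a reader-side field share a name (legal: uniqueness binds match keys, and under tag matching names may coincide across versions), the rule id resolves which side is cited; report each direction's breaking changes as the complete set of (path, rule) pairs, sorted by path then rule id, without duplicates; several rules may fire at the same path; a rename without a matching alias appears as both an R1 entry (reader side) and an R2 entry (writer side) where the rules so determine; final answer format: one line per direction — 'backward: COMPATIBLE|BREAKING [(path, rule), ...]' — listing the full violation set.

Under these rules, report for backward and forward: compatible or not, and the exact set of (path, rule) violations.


backward: BREAKING [(score, R2)]; forward: BREAKING [(balance, R2), (height, R2)]

in Device below, arrows point writer -> reader
backward pass over Device, reader schema v2, writer schema v1:
  extras: map<string, float32> -> map<string, float32>, writer required; from extras
  active: bool -> bool, writer required; from active
  latitude: float32 -> float32, writer optional; from latitude
  balance: no writer match
  primary: bool -> bool, writer required; from primary
  height: no writer match
  blob: bytes -> bytes, writer required; from blob
  city: string -> string, writer required; from city
  writer field score has no reader counterpart
  violation R2 at score
  backward on Device therefore BREAKING (1)
forward pass over Device, reader schema v1, writer schema v2:
  extras: map<string, float32> -> map<string, float32>, writer required; from extras
  active: bool -> bool, writer required; from active
  latitude: float32 -> float32, writer required; from latitude
  score: no writer match
  primary: bool -> bool, writer required; from primary
  blob: bytes -> bytes, writer required; from blob
  city: string -> string, writer required; from city
  writer field balance has no reader counterpart
  writer field height has no reader counterpart
  violation R2 at balance
  violation R2 at height
  forward on Device therefore BREAKING (2)


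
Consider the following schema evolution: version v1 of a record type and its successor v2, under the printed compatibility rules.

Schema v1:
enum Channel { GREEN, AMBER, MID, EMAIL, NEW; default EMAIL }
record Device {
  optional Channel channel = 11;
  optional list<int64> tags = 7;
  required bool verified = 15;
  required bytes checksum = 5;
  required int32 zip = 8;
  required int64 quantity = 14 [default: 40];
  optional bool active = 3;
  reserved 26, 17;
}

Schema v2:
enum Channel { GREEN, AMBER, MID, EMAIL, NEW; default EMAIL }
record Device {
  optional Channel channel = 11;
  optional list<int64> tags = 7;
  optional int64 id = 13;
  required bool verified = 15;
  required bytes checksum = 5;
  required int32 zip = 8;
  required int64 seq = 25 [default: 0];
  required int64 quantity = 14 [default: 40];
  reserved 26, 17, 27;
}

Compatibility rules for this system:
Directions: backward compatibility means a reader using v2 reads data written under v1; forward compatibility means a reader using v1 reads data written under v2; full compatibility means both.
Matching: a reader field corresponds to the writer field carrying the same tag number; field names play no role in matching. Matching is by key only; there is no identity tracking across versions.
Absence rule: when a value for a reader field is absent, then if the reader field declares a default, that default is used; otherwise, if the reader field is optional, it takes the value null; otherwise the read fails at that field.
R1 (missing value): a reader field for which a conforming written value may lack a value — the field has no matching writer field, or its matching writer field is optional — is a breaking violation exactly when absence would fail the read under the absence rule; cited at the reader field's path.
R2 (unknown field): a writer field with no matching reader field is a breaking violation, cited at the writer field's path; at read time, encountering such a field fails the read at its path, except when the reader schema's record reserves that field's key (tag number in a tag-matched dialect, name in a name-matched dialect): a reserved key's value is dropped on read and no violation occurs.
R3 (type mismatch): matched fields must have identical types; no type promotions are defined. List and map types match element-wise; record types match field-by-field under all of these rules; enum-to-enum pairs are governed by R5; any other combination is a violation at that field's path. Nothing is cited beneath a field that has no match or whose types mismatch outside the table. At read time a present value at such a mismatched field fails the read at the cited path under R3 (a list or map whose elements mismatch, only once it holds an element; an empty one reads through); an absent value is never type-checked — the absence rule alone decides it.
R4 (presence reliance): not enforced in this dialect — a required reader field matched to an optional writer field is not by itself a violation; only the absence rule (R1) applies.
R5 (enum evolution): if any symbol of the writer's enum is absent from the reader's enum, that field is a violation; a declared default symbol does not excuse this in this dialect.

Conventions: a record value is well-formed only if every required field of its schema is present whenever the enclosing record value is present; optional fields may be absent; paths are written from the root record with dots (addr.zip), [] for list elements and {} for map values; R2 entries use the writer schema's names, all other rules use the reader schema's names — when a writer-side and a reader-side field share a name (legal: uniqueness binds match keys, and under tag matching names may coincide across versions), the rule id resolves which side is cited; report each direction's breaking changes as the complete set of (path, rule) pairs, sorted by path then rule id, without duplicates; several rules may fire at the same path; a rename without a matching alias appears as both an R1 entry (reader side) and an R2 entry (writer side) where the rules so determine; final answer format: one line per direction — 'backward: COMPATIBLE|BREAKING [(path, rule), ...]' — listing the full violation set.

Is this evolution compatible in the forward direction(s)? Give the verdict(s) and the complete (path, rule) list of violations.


arrows below run writer -> reader for Device
forward on Device — v1 reading data written by v2:
  channel: paired with writer channel (Channel -> Channel; writer optional)
  tags: paired with writer tags (list<int64> -> list<int64>; writer optional)
  verified: paired with writer verified (bool -> bool; writer required)
  checksum: paired with writer checksum (bytes -> bytes; writer required)
  zip: paired with writer zip (int32 -> int32; writer required)
  quantity: paired with writer quantity (int64 -> int64; writer required)
  active: no writer-side match
  id (writer side), unknown to reader
  seq (writer side), unknown to reader
  breaking: (id, R2)
  breaking: (seq, R2)
  forward on Device therefore BREAKING (2)
the rest of the Device diff is inert for this question:
  removed field active from record Device -> its effect on Device is confined to the backward direction, not asked

forward: BREAKING [(id, R2), (seq, R2)]


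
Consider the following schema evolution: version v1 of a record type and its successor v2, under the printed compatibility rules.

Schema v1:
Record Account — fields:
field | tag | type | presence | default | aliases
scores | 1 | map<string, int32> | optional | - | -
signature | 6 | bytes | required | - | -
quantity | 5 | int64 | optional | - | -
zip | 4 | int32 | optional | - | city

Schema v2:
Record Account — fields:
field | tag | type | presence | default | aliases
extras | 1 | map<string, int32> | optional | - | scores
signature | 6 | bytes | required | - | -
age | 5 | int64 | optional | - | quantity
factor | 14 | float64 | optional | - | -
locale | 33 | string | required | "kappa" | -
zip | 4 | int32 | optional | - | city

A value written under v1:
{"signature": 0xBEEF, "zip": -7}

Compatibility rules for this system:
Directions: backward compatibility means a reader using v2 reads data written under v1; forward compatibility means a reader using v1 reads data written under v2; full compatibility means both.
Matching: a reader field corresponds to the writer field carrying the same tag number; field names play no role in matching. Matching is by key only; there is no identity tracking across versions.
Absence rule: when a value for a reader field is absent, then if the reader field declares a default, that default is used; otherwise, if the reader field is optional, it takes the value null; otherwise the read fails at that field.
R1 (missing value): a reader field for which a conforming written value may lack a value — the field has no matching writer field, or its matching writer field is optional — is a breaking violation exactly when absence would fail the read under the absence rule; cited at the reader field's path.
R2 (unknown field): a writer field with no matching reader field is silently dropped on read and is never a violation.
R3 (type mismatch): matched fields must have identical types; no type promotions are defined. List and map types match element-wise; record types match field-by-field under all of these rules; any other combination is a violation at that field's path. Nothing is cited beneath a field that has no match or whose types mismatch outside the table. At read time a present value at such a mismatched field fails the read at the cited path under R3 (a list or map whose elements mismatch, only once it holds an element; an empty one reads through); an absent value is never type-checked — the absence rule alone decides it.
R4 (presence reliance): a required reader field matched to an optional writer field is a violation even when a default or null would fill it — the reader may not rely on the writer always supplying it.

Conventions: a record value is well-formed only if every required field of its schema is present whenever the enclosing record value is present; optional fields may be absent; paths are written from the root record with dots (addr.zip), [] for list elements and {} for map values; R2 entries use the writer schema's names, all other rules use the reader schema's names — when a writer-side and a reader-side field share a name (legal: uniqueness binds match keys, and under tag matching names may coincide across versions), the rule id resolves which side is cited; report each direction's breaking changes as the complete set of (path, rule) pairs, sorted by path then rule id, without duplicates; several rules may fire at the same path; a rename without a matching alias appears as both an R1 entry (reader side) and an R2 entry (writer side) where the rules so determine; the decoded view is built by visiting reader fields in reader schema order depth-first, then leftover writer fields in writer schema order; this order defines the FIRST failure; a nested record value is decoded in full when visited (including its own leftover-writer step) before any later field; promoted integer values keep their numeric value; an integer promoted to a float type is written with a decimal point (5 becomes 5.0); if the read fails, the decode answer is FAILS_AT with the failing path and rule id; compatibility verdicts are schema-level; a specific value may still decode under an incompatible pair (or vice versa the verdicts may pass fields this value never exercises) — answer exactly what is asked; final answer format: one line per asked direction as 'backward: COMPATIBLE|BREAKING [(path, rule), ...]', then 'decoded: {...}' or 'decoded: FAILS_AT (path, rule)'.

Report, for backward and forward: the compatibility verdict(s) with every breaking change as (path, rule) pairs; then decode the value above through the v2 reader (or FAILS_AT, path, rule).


arrows below run writer -> reader for Account
checking backward for Account: reader v2 against writer v1:
  extras <- scores (map<string, int32> -> map<string, int32>, writer optional)
  signature <- signature (bytes -> bytes, writer required)
  age <- quantity (int64 -> int64, writer optional)
  factor: no writer-side match
  locale: no writer-side match
  zip <- zip (int32 -> int32, writer optional)
  nothing fires on Account: backward is COMPATIBLE
checking forward for Account: reader v1 against writer v2:
  scores <- extras (map<string, int32> -> map<string, int32>, writer optional)
  signature <- signature (bytes -> bytes, writer required)
  quantity <- age (int64 -> int64, writer optional)
  zip <- zip (int32 -> int32, writer optional)
  writer field factor has no reader counterpart
  writer field locale has no reader counterpart
  nothing fires on Account: forward is COMPATIBLE
decode walk for Account under reader schema v2:
  extras := null (absent, optional -> null)
  signature := 0xBEEF
  age := null (absent, optional -> null)
  factor := null (absent, optional -> null)
  locale := "kappa" (absent -> default)
  zip := -7
  => decoded: {"extras": null, "signature": 0xBEEF, "age": null, "factor": null, "locale": "kappa", "zip": -7}

backward: COMPATIBLE []; forward: COMPATIBLE []; decoded: {"extras": null, "signature": 0xBEEF, "age": null, "factor": null, "locale": "kappa", "zip": -7}


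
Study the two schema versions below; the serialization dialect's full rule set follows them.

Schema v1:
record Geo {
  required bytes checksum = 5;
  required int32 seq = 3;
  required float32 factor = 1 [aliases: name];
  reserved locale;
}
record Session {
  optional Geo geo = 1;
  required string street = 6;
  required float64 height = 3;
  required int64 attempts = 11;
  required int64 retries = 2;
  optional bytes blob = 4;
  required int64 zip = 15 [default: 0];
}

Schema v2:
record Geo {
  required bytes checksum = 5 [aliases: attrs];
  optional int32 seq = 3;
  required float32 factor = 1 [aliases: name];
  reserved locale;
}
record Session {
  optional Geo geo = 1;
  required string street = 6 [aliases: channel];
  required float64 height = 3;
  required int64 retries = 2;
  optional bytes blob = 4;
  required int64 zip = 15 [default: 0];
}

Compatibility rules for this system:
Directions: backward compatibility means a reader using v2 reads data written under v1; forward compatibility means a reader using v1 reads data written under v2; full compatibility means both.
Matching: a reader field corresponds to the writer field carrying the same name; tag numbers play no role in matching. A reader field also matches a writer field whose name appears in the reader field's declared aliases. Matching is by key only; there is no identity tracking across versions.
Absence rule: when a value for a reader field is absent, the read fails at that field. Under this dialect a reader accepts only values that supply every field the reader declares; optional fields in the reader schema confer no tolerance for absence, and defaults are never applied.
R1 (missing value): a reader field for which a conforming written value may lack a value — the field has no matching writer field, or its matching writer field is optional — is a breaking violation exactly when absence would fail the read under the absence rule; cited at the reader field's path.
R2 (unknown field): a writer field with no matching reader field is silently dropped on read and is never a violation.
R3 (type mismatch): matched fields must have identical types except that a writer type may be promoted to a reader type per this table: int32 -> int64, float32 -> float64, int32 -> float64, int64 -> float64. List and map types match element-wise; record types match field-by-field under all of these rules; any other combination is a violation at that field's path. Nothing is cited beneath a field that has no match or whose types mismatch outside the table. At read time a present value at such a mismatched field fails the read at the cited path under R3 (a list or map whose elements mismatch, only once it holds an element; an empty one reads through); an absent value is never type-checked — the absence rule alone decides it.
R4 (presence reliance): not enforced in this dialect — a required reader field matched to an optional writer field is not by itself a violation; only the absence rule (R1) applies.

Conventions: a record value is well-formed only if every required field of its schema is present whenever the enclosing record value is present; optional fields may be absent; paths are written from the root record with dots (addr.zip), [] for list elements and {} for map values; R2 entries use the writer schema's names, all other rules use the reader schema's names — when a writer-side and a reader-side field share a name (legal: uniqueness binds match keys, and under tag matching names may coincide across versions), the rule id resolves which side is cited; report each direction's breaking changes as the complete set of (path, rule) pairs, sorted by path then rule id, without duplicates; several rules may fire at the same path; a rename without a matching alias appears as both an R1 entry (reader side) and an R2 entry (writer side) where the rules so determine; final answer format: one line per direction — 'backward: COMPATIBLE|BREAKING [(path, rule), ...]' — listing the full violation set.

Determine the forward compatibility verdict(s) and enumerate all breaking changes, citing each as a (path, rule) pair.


each type pair in Session: writer, then reader
checking forward for Session: reader v1 against writer v2:
  Geo -> Geo, writer optional: geo aligns to geo
  string -> string, writer required: street aligns to street
  float64 -> float64, writer required: height aligns to height
  no writer field matches reader attempts
  int64 -> int64, writer required: retries aligns to retries
  bytes -> bytes, writer optional: blob aligns to blob
  int64 -> int64, writer required: zip aligns to zip
  bytes -> bytes, writer required: geo.checksum aligns to geo.checksum
  int32 -> int32, writer optional: geo.seq aligns to geo.seq
  float32 -> float32, writer required: geo.factor aligns to geo.factor
  violation R1 at attempts
  violation R1 at blob
  violation R1 at geo
  violation R1 at geo.seq
  forward on Session therefore BREAKING (4)

forward: BREAKING [(attempts, R1), (blob, R1), (geo, R1), (geo.seq, R1)]


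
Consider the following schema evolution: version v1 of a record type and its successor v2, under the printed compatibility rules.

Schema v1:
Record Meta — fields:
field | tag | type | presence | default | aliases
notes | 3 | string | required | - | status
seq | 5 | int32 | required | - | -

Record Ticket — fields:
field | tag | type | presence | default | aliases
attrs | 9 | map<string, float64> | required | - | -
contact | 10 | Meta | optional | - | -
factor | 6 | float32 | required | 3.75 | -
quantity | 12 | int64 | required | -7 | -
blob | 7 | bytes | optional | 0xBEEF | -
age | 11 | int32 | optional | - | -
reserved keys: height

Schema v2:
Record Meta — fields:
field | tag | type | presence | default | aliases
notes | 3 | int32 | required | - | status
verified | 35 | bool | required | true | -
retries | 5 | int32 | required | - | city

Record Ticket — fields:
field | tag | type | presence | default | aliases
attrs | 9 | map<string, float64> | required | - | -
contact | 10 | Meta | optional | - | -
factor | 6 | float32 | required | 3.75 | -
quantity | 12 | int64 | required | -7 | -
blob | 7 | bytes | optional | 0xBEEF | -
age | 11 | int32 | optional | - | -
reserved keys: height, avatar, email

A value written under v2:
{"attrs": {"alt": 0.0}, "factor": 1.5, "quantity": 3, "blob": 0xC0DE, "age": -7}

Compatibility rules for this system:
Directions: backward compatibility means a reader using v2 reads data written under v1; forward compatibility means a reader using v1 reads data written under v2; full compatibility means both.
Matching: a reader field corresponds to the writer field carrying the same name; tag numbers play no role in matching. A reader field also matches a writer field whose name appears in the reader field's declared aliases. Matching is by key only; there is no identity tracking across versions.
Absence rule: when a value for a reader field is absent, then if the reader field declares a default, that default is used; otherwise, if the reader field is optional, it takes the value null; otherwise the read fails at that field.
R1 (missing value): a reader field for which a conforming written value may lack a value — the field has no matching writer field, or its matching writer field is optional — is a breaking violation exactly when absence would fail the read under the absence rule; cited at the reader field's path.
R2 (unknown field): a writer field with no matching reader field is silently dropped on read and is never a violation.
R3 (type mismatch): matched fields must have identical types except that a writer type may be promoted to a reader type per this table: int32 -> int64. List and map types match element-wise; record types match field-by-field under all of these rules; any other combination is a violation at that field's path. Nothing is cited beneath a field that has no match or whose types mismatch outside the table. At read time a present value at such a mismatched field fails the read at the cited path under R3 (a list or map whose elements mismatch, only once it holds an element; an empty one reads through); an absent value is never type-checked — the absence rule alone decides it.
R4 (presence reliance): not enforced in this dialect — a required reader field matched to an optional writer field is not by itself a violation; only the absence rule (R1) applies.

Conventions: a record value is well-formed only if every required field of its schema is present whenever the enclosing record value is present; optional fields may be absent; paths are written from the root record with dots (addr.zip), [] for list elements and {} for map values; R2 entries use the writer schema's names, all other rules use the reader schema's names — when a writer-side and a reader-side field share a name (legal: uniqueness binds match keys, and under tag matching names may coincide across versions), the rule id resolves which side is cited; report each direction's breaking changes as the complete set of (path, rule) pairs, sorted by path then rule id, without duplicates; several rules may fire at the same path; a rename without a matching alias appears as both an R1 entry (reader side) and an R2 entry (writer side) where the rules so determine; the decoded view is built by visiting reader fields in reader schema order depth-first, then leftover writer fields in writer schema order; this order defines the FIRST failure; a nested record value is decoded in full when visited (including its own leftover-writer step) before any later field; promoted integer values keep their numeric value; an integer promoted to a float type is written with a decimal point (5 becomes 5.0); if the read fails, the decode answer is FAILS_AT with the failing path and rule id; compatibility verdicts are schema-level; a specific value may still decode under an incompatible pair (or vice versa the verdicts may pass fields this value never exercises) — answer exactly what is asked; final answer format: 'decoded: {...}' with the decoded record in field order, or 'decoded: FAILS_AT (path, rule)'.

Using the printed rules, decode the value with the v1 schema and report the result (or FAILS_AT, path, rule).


arrows below run writer -> reader for Ticket
decode walk for Ticket under reader schema v1:
  attrs := {"alt": 0.0}
  contact := null (not supplied -> null)
  factor := 1.5
  quantity := 3
  blob := 0xC0DE
  age := -7
  => decoded: {"attrs": {"alt": 0.0}, "contact": null, "factor": 1.5, "quantity": 3, "blob": 0xC0DE, "age": -7}
the rest of the Ticket diff is inert for this question:
  renamed field seq to retries in record Meta -> affects the rule determinations only; this particular Ticket value decodes identically
  field notes in record Meta: type string changed to int32 -> affects the rule determinations only; this particular Ticket value decodes identically
  added field verified to record Meta: required bool, tag 35, default true (in v2 it sits immediately before retries) -> triggers nothing under the printed rules; the Ticket answer is the same either way

decoded: {"attrs": {"alt": 0.0}, "contact": null, "factor": 1.5, "quantity": 3, "blob": 0xC0DE, "age": -7}


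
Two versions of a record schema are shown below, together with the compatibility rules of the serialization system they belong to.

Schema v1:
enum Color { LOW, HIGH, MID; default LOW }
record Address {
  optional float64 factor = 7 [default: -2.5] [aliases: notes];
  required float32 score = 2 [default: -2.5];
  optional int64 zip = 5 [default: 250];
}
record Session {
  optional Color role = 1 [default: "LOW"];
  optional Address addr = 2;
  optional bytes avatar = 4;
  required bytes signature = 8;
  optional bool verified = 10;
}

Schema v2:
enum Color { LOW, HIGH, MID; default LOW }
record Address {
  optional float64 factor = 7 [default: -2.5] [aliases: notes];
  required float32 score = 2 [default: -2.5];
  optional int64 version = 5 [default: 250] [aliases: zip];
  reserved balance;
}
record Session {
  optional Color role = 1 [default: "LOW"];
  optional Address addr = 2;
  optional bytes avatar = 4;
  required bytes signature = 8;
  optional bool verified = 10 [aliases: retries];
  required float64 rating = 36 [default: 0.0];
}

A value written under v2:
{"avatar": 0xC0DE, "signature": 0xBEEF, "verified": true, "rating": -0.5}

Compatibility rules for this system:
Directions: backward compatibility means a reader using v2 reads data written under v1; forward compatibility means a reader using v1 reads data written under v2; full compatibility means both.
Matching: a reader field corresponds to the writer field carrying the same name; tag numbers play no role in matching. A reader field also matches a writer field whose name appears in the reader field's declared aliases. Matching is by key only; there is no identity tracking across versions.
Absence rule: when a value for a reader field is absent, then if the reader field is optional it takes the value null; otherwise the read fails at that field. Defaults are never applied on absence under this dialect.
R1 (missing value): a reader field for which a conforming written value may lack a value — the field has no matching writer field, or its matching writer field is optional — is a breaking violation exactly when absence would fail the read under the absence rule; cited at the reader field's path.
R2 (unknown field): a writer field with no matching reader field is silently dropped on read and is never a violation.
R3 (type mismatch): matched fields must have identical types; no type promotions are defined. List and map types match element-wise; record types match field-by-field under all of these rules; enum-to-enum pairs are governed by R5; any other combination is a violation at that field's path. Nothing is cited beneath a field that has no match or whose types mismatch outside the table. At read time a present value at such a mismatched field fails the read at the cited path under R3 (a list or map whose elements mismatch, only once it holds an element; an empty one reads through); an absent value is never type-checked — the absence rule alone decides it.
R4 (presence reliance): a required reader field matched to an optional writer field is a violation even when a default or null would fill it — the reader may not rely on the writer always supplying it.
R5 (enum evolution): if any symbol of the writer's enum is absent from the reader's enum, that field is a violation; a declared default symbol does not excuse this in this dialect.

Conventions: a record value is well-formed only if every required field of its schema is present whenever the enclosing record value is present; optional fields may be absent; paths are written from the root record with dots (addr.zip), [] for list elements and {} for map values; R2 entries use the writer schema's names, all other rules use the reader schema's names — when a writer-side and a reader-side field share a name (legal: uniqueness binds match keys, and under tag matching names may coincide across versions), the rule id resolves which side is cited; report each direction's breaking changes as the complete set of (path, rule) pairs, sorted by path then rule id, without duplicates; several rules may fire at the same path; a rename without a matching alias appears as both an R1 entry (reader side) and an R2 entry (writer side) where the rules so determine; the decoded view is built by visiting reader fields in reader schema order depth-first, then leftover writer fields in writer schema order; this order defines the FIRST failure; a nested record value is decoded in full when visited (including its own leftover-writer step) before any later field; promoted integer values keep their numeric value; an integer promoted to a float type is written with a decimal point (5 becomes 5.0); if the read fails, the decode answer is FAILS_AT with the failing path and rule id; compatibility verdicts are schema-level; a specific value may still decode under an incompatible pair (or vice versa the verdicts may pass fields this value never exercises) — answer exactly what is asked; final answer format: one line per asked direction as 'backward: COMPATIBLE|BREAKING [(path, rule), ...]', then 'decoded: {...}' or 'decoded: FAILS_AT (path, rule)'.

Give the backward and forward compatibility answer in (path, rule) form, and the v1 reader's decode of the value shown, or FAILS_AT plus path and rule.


backward: BREAKING [(rating, R1)]; forward: COMPATIBLE []; decoded: {"role": null, "addr": null, "avatar": 0xC0DE, "signature": 0xBEEF, "verified": true}

in Session below, arrows point writer -> reader
checking backward for Session: reader v2 against writer v1:
  role: Color -> Color, writer optional; from role
  addr: Address -> Address, writer optional; from addr
  avatar: bytes -> bytes, writer optional; from avatar
  signature: bytes -> bytes, writer required; from signature
  verified: bool -> bool, writer optional; from verified
  no writer field matches reader rating
  addr.factor: float64 -> float64, writer optional; from addr.factor
  addr.score: float32 -> float32, writer required; from addr.score
  addr.version: int64 -> int64, writer optional; from addr.zip
  violation R1 at rating
  => backward: BREAKING (1)
checking forward for Session: reader v1 against writer v2:
  role: Color -> Color, writer optional; from role
  addr: Address -> Address, writer optional; from addr
  avatar: bytes -> bytes, writer optional; from avatar
  signature: bytes -> bytes, writer required; from signature
  verified: bool -> bool, writer optional; from verified
  rating (writer side), unknown to reader
  addr.factor: float64 -> float64, writer optional; from addr.factor
  addr.score: float32 -> float32, writer required; from addr.score
  no writer field matches reader addr.zip
  addr.version (writer side), unknown to reader
  nothing fires on Session: forward is COMPATIBLE
decoding the Session value with the v1 reader:
  role := null (missing; optional => null)
  addr := null (missing; optional => null)
  avatar := 0xC0DE
  signature := 0xBEEF
  verified := true
  writer rating: no reader field; dropped
  => decoded: {"role": null, "addr": null, "avatar": 0xC0DE, "signature": 0xBEEF, "verified": true}


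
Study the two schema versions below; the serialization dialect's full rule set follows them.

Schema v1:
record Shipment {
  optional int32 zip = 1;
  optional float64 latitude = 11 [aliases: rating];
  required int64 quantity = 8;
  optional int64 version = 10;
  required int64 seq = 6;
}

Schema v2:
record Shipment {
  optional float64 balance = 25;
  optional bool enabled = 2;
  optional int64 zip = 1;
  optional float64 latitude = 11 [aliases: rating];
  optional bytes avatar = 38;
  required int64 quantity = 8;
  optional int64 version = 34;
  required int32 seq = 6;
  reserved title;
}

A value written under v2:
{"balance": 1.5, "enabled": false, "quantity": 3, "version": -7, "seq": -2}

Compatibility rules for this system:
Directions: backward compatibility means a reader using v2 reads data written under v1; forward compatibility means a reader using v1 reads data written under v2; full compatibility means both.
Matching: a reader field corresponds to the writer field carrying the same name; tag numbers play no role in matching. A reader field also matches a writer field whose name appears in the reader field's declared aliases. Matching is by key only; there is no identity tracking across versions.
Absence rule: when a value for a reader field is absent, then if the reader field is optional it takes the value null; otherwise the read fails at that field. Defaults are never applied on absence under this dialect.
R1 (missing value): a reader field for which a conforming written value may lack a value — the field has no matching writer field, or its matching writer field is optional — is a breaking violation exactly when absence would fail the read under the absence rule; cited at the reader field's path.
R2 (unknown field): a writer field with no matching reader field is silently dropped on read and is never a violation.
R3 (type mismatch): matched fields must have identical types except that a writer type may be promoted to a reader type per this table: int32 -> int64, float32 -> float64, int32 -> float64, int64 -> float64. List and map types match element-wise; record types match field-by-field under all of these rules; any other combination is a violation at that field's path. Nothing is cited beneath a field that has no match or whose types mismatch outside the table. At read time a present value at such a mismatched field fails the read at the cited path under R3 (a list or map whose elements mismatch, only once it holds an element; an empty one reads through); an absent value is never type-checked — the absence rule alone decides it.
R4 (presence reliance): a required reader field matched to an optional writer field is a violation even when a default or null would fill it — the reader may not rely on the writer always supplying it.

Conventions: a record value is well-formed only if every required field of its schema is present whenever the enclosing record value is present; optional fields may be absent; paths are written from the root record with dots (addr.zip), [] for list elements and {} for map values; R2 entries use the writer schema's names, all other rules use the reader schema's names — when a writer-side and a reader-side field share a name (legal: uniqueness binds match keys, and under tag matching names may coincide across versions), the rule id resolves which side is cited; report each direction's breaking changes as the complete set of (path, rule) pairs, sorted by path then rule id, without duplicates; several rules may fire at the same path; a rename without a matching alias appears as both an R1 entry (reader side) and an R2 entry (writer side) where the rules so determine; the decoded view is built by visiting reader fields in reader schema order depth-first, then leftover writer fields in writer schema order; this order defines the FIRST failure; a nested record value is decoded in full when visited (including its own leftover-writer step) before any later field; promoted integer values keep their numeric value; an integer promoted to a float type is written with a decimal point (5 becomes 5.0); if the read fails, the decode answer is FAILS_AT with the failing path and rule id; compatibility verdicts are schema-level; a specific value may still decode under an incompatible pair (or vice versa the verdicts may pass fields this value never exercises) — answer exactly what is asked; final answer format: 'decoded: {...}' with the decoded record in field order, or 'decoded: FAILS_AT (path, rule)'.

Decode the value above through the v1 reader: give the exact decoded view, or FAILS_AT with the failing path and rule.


decoded: {"zip": null, "latitude": null, "quantity": 3, "version": -7, "seq": -2}

in Shipment below, arrows point writer -> reader
migrating the Shipment value to v1:
  zip := null (not supplied -> null)
  latitude := null (not supplied -> null)
  quantity := 3
  version := -7
  seq := -2 (int32 -> int64)
  writer balance: unmatched, discarded
  writer enabled: unmatched, discarded
  => decoded: {"zip": null, "latitude": null, "quantity": 3, "version": -7, "seq": -2}
remaining Shipment differences; none change what is asked:
  field seq in record Shipment: type int64 changed to int32 -> a verdict-level change on Shipment — the shown value reads the same
  added field balance to record Shipment: optional float64, tag 25 (in v2 it sits immediately before zip) -> fires no rule on Shipment under this dialect and leaves the result unchanged
  added field enabled to record Shipment: optional bool, tag 2 (in v2 it sits immediately before zip) -> fires no rule on Shipment under this dialect and leaves the result unchanged
  field zip in record Shipment: type int32 changed to int64 -> a verdict-level change on Shipment — the shown value reads the same
  field version in record Shipment: tag 10 changed to 34 -> fires no rule on Shipment under this dialect and leaves the result unchanged
  added field avatar to record Shipment: optional bytes, tag 38 (in v2 it sits immediately before quantity) -> fires no rule on Shipment under this dialect and leaves the result unchanged
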